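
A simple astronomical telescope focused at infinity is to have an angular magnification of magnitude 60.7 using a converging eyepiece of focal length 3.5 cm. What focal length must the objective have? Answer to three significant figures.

212 cm

|M| = f_obj/|f_eye|, so f_obj = |M| x |f_eye| = 60.7 x 3.5 = 212.450 cm.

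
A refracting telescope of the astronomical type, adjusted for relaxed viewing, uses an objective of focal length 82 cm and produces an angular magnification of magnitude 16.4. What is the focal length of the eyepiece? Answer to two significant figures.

5.0 cm

|M| = f_obj/f_eye, so f_eye = f_obj/|M| = 82/16.4 = 5.000 cm.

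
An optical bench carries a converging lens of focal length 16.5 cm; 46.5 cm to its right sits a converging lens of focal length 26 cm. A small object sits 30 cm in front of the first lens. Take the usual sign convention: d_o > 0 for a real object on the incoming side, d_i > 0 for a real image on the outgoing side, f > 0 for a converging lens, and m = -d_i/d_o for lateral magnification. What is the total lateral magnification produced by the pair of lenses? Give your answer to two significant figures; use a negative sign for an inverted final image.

-2.0

Applying the thin-lens equation to the first lens, 1/16.5 = 1/30 + 1/d_i1, which gives d_i1 = 36.667 cm.
Its lateral magnification is m_1 = -d_i1/d_o1 = -(36.667)/30 = -1.2222.
The intermediate image is 36.667 cm to the right of lens 1, so d_o2 = L - d_i1 = 46.5 - 36.667 = 9.833 cm.
Applying the thin-lens equation again with f_2 = 26 cm and d_o2 = 9.833 cm gives d_i2 = -15.814 cm.
m_2 = -(-15.814)/(9.833) = 1.6082.
The system's lateral magnification is m_1 m_2 = (-1.2222)(1.6082) = -1.9656.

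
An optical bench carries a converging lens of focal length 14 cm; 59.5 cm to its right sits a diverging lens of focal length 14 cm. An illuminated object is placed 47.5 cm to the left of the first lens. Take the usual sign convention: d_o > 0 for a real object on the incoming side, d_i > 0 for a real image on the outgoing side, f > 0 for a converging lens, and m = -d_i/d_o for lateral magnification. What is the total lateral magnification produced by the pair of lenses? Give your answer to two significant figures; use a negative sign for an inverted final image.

-0.11

First lens: d_i1 = 1/(1/14 - 1/47.5) = 19.851 cm.
m_1 = -(19.851)/47.5 = -0.4179.
That image sits 39.649 cm in front of the second lens, so d_o2 = 39.649 cm.
Second lens: d_i2 = 1/(1/(-14) - 1/(39.649)) = -10.347 cm.
m_2 = -(-10.347)/(39.649) = 0.2610.
The system's lateral magnification is m_1 m_2 = (-0.4179)(0.2610) = -0.1091.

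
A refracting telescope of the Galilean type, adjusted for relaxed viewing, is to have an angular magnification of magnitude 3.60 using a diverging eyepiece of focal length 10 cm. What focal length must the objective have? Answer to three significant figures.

36.0 cm

|M| = f_obj/|f_eye|, so f_obj = |M| x |f_eye| = 3.6 x 10 = 36.000 cm.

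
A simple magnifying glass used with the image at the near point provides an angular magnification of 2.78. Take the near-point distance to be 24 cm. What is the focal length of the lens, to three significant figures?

For the image at the near point, M = 1 + D/f.
f = D/(M - 1) = 24/(2.78 - 1) = 13.483 cm.

13.5 cm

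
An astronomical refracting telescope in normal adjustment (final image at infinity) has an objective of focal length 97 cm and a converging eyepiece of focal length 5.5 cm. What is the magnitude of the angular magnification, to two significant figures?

18

|M| = f_obj/|f_eye| = 97/5.5 = 17.636.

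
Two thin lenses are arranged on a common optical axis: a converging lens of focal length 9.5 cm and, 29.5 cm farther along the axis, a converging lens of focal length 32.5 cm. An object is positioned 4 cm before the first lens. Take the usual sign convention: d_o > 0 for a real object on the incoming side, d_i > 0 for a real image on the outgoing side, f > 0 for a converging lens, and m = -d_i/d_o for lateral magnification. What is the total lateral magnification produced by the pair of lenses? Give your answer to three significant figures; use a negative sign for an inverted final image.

Lens 1: 1/d_i1 = 1/f_1 - 1/d_o1 = 1/9.5 - 1/4 = -0.14474 cm^-1, so d_i1 = -6.909 cm.
m_1 = -(-6.909)/4 = 1.7273.
With d_i1 < 0 the first image is virtual and lies on the object side; the object distance for lens 2 is d_o2 = 29.5 - (-6.909) = 36.409 cm.
Lens 2: 1/d_i2 = 1/f_2 - 1/d_o2 = 1/32.5 - 1/(36.409) = 0.00330 cm^-1, so d_i2 = 302.703 cm.
m_2 = -(302.703)/(36.409) = -8.3140.
Total m = m_1 x m_2 = (1.7273)(-8.3140) = -14.3605.

-14.4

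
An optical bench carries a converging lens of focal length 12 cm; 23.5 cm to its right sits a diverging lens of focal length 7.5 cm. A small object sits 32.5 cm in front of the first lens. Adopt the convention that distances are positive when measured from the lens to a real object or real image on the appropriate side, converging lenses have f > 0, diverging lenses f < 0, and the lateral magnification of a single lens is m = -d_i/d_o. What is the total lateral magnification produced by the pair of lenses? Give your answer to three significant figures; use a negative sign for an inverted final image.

Applying the thin-lens equation to the first lens, 1/12 = 1/32.5 + 1/d_i1, which gives d_i1 = 19.024 cm.
Its lateral magnification is m_1 = -d_i1/d_o1 = -(19.024)/32.5 = -0.5854.
That image sits 4.476 cm in front of the second lens, so d_o2 = 4.476 cm.
Applying the thin-lens equation again with f_2 = -7.5 cm and d_o2 = 4.476 cm gives d_i2 = -2.803 cm.
m_2 = -(-2.803)/(4.476) = 0.6263.
Overall magnification: m = m_1 m_2 = -0.3666.

-0.367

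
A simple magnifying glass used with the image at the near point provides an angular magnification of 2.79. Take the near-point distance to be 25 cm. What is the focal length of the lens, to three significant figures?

14.0 cm

For the image at the near point, M = 1 + D/f.
f = D/(M - 1) = 25/(2.79 - 1) = 13.966 cm.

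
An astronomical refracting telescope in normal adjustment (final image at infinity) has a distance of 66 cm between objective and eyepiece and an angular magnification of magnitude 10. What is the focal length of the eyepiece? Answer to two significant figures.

6.0 cm

In normal adjustment the tube length equals f_obj + f_eye and |M| = f_obj/f_eye.
So f_obj = 10 f_eye and 10 f_eye + f_eye = 66 cm, giving f_eye = 66/11 = 6.000 cm and f_obj = 60.000 cm.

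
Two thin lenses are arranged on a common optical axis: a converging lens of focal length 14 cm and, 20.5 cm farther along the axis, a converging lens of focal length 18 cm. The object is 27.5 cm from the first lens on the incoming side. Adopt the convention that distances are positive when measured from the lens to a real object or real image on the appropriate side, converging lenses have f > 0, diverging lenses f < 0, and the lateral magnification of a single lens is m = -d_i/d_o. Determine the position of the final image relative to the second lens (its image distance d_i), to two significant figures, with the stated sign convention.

Applying the thin-lens equation to the first lens, 1/14 = 1/27.5 + 1/d_i1, which gives d_i1 = 28.519 cm.
Since 28.519 cm > 20.5 cm, the first image lies past the second lens and serves as a virtual object: d_o2 = L - d_i1 = -8.019 cm.
Applying the thin-lens equation again with f_2 = 18 cm and d_o2 = -8.019 cm gives d_i2 = 5.547 cm.

5.5 cm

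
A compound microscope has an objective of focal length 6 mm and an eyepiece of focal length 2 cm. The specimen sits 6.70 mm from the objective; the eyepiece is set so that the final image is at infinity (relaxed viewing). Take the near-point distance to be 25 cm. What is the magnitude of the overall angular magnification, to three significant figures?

107

Convert to cm: f_obj = 6 mm = 0.6 cm; d_o = 6.70 mm = 0.67 cm.
Objective: 1/d_i = 1/f_obj - 1/d_o = 1/0.6 - 1/0.67 = 0.17413 cm^-1, so d_i = 5.743 cm.
m_obj = -d_i/d_o = -5.743/0.67 = -8.571.
Eyepiece angular magnification (image at infinity): M_eye = D/f_e = 25/2 = 12.500.
Overall M = m_obj x M_eye = (-8.571)(12.500) = -107.14.
|M| = 107.14.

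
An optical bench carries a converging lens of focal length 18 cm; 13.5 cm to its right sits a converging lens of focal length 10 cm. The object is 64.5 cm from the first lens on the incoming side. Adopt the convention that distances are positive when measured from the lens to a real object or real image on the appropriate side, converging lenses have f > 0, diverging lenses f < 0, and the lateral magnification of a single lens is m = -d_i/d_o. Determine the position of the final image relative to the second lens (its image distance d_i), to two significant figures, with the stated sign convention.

5.3 cm

Applying the thin-lens equation to the first lens, 1/18 = 1/64.5 + 1/d_i1, which gives d_i1 = 24.968 cm.
This image would form 24.968 cm past lens 1, i.e. 11.468 cm beyond lens 2, so it is a virtual object for lens 2: d_o2 = 13.5 - 24.968 = -11.468 cm.
Applying the thin-lens equation again with f_2 = 10 cm and d_o2 = -11.468 cm gives d_i2 = 5.342 cm.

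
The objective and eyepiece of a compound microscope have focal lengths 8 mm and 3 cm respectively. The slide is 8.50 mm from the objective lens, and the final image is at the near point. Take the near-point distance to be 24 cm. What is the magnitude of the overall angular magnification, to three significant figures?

Convert to cm: f_obj = 8 mm = 0.8 cm; d_o = 8.50 mm = 0.85 cm.
Objective: 1/d_i = 1/f_obj - 1/d_o = 1/0.8 - 1/0.85 = 0.07353 cm^-1, so d_i = 13.600 cm.
m_obj = -d_i/d_o = -13.600/0.85 = -16.000.
Eyepiece angular magnification (image at near point): M_eye = 1 + D/f_e = 1 + 24/3 = 9.000.
Overall M = m_obj x M_eye = (-16.000)(9.000) = -144.00.
|M| = 144.00.

144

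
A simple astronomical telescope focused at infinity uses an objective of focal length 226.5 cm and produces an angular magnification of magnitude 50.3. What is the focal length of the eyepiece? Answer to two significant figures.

|M| = f_obj/f_eye, so f_eye = f_obj/|M| = 226.5/50.3 = 4.503 cm.

4.5 cm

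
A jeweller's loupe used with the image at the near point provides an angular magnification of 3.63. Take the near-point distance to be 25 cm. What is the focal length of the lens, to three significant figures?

For the image at the near point, M = 1 + D/f.
f = D/(M - 1) = 25/(3.63 - 1) = 9.506 cm.

9.51 cm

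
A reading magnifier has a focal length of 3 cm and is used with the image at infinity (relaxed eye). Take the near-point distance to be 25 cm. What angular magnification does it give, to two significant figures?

M = D/f = 25/3 = 8.333.

8.3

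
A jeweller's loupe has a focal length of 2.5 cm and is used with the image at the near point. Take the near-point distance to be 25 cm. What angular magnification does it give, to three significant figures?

11.0

M = 1 + D/f = 1 + 25/2.5 = 11.000.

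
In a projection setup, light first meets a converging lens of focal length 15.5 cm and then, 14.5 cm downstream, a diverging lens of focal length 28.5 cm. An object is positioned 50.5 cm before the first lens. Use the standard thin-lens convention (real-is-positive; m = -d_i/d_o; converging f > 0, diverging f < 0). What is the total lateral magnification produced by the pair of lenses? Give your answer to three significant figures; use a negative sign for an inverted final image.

Lens 1: 1/d_i1 = 1/f_1 - 1/d_o1 = 1/15.5 - 1/50.5 = 0.04471 cm^-1, so d_i1 = 22.364 cm.
m_1 = -(22.364)/50.5 = -0.4429.
Since 22.364 cm > 14.5 cm, the first image lies past the second lens and serves as a virtual object: d_o2 = L - d_i1 = -7.864 cm.
Lens 2: 1/d_i2 = 1/f_2 - 1/d_o2 = 1/(-28.5) - 1/(-7.864) = 0.09207 cm^-1, so d_i2 = 10.861 cm.
m_2 = -(10.861)/(-7.864) = 1.3811.
The system's lateral magnification is m_1 m_2 = (-0.4429)(1.3811) = -0.6116.

-0.612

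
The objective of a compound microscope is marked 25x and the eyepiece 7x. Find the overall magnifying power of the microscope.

175

The overall magnification of a compound microscope is the product of the objective and eyepiece magnifications:
M = M_obj x M_eye = 25 x 7 = 175.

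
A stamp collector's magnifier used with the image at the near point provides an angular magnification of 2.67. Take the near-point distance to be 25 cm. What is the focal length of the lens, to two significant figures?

For the image at the near point, M = 1 + D/f.
f = D/(M - 1) = 25/(2.67 - 1) = 14.970 cm.

15 cm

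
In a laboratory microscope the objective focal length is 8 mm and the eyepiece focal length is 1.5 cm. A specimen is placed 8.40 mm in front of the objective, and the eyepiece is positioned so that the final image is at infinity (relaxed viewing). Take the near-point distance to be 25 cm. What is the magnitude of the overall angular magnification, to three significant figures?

Convert to cm: f_obj = 8 mm = 0.8 cm; d_o = 8.40 mm = 0.84 cm.
Objective: 1/d_i = 1/f_obj - 1/d_o = 1/0.8 - 1/0.84 = 0.05952 cm^-1, so d_i = 16.800 cm.
m_obj = -d_i/d_o = -16.800/0.84 = -20.000.
Eyepiece angular magnification (image at infinity): M_eye = D/f_e = 25/1.5 = 16.667.
Overall M = m_obj x M_eye = (-20.000)(16.667) = -333.33.
|M| = 333.33.

333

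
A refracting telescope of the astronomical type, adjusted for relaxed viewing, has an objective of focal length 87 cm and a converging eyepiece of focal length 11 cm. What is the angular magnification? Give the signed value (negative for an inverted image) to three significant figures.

M = -f_obj/f_eye = -87/(11) = -7.909.

-7.91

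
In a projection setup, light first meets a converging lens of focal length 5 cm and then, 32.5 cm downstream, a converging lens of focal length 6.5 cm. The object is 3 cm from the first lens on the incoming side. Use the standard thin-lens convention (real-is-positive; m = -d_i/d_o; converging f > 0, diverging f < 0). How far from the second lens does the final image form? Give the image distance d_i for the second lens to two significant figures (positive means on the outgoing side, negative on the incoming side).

First lens: d_i1 = 1/(1/5 - 1/3) = -7.500 cm.
With d_i1 < 0 the first image is virtual and lies on the object side; the object distance for lens 2 is d_o2 = 32.5 - (-7.500) = 40.000 cm.
Second lens: d_i2 = 1/(1/6.5 - 1/(40.000)) = 7.761 cm.

7.8 cm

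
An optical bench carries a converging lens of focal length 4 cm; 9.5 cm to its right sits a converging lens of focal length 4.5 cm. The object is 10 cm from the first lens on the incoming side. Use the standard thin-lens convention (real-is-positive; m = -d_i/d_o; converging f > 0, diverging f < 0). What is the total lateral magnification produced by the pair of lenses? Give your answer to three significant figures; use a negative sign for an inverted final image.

Lens 1: 1/d_i1 = 1/f_1 - 1/d_o1 = 1/4 - 1/10 = 0.15000 cm^-1, so d_i1 = 6.667 cm.
m_1 = -(6.667)/10 = -0.6667.
The intermediate image is 6.667 cm to the right of lens 1, so d_o2 = L - d_i1 = 9.5 - 6.667 = 2.833 cm.
Lens 2: 1/d_i2 = 1/f_2 - 1/d_o2 = 1/4.5 - 1/(2.833) = -0.13072 cm^-1, so d_i2 = -7.650 cm.
m_2 = -(-7.650)/(2.833) = 2.7000.
Overall magnification: m = m_1 m_2 = -1.8000.

-1.80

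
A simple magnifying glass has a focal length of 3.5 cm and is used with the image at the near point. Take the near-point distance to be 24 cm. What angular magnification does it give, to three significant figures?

M = 1 + D/f = 1 + 24/3.5 = 7.857.

7.86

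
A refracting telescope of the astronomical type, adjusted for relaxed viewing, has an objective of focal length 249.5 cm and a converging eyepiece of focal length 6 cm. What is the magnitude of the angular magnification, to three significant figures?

41.6

|M| = f_obj/|f_eye| = 249.5/6 = 41.583.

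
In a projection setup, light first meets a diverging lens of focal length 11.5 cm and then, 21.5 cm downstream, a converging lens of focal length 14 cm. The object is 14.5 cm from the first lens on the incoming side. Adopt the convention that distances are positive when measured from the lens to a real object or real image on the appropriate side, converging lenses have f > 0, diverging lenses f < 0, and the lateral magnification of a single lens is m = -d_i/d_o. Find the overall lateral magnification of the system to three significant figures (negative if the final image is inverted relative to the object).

-0.445

Lens 1: 1/d_i1 = 1/f_1 - 1/d_o1 = 1/(-11.5) - 1/14.5 = -0.15592 cm^-1, so d_i1 = -6.413 cm.
m_1 = -(-6.413)/14.5 = 0.4423.
The intermediate image is virtual, 6.413 cm to the left of lens 1, so d_o2 = L - d_i1 = 21.5 - (-6.413) = 27.913 cm.
Lens 2: 1/d_i2 = 1/f_2 - 1/d_o2 = 1/14 - 1/(27.913) = 0.03560 cm^-1, so d_i2 = 28.087 cm.
m_2 = -(28.087)/(27.913) = -1.0062.
The system's lateral magnification is m_1 m_2 = (0.4423)(-1.0062) = -0.4451.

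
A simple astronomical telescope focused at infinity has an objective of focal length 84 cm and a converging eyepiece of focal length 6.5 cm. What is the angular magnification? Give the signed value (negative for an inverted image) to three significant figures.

M = -f_obj/f_eye = -84/(6.5) = -12.923.

-12.9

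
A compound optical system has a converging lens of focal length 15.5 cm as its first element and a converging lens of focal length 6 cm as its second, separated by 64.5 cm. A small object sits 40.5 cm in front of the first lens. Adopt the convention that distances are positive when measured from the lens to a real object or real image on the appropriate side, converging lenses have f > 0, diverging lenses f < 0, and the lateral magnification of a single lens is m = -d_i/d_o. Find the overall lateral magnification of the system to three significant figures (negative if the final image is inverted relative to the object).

0.111

Lens 1: 1/d_i1 = 1/f_1 - 1/d_o1 = 1/15.5 - 1/40.5 = 0.03982 cm^-1, so d_i1 = 25.110 cm.
m_1 = -(25.110)/40.5 = -0.6200.
That image sits 39.390 cm in front of the second lens, so d_o2 = 39.390 cm.
Lens 2: 1/d_i2 = 1/f_2 - 1/d_o2 = 1/6 - 1/(39.390) = 0.14128 cm^-1, so d_i2 = 7.078 cm.
m_2 = -(7.078)/(39.390) = -0.1797.
Total m = m_1 x m_2 = (-0.6200)(-0.1797) = 0.1114.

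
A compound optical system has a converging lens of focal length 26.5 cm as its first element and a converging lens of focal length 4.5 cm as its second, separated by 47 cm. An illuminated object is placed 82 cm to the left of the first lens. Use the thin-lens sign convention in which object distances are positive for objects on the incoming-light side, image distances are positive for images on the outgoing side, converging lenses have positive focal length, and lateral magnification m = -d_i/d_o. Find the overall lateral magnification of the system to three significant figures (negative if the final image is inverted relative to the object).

0.642

Lens 1: 1/d_i1 = 1/f_1 - 1/d_o1 = 1/26.5 - 1/82 = 0.02554 cm^-1, so d_i1 = 39.153 cm.
m_1 = -(39.153)/82 = -0.4775.
That image sits 7.847 cm in front of the second lens, so d_o2 = 7.847 cm.
Lens 2: 1/d_i2 = 1/f_2 - 1/d_o2 = 1/4.5 - 1/(7.847) = 0.09478 cm^-1, so d_i2 = 10.550 cm.
m_2 = -(10.550)/(7.847) = -1.3445.
Total m = m_1 x m_2 = (-0.4775)(-1.3445) = 0.6420.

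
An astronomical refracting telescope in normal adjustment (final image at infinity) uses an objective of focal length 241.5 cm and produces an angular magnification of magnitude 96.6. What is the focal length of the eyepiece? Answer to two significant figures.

|M| = f_obj/f_eye, so f_eye = f_obj/|M| = 241.5/96.6 = 2.500 cm.

2.5 cm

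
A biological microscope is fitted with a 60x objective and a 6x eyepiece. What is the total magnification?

The overall magnification of a compound microscope is the product of the objective and eyepiece magnifications:
M = M_obj x M_eye = 60 x 6 = 360.

360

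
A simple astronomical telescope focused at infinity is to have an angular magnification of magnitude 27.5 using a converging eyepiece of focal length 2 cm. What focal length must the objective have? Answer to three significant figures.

|M| = f_obj/|f_eye|, so f_obj = |M| x |f_eye| = 27.5 x 2 = 55.000 cm.

55.0 cm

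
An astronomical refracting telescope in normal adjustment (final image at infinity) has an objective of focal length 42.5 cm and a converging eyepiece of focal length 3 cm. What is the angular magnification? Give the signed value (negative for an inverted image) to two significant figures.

-14

M = -f_obj/f_eye = -42.5/(3) = -14.167.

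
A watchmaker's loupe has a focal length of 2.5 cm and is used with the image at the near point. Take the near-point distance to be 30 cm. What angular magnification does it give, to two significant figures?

13

M = 1 + D/f = 1 + 30/2.5 = 13.000.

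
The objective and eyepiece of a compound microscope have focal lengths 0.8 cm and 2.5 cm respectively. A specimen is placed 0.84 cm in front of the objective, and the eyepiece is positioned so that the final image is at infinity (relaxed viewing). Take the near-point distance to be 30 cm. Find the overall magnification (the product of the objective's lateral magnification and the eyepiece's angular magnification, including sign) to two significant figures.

Objective: 1/d_i = 1/f_obj - 1/d_o = 1/0.8 - 1/0.84 = 0.05952 cm^-1, so d_i = 16.800 cm.
m_obj = -d_i/d_o = -16.800/0.84 = -20.000.
Eyepiece angular magnification (image at infinity): M_eye = D/f_e = 30/2.5 = 12.000.
Overall M = m_obj x M_eye = (-20.000)(12.000) = -240.00.

-240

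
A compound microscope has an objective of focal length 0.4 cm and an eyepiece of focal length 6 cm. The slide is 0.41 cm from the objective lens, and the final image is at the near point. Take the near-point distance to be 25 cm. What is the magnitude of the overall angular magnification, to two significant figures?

Objective: 1/d_i = 1/f_obj - 1/d_o = 1/0.4 - 1/0.41 = 0.06098 cm^-1, so d_i = 16.400 cm.
m_obj = -d_i/d_o = -16.400/0.41 = -40.000.
Eyepiece angular magnification (image at near point): M_eye = 1 + D/f_e = 1 + 25/6 = 5.167.
Overall M = m_obj x M_eye = (-40.000)(5.167) = -206.67.
|M| = 206.67.

210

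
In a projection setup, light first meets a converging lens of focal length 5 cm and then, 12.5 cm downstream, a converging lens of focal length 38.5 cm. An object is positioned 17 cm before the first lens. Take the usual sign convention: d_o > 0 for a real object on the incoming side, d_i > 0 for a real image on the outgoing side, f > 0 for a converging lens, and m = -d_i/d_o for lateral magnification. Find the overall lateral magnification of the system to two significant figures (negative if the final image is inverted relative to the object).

-0.48

Lens 1: 1/d_i1 = 1/f_1 - 1/d_o1 = 1/5 - 1/17 = 0.14118 cm^-1, so d_i1 = 7.083 cm.
m_1 = -(7.083)/17 = -0.4167.
Object distance for lens 2: d_o2 = 12.5 - 7.083 = 5.417 cm.
Lens 2: 1/d_i2 = 1/f_2 - 1/d_o2 = 1/38.5 - 1/(5.417) = -0.15864 cm^-1, so d_i2 = -6.304 cm.
m_2 = -(-6.304)/(5.417) = 1.1637.
The system's lateral magnification is m_1 m_2 = (-0.4167)(1.1637) = -0.4849.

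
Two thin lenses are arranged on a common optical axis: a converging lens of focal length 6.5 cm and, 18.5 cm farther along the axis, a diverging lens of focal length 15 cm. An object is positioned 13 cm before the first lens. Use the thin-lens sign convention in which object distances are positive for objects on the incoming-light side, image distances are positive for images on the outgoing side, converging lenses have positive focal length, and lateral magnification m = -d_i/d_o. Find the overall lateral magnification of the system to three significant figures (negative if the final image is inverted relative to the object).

-0.732

Applying the thin-lens equation to the first lens, 1/6.5 = 1/13 + 1/d_i1, which gives d_i1 = 13.000 cm.
Its lateral magnification is m_1 = -d_i1/d_o1 = -(13.000)/13 = -1.0000.
Object distance for lens 2: d_o2 = 18.5 - 13.000 = 5.500 cm.
Applying the thin-lens equation again with f_2 = -15 cm and d_o2 = 5.500 cm gives d_i2 = -4.024 cm.
m_2 = -(-4.024)/(5.500) = 0.7317.
Overall magnification: m = m_1 m_2 = -0.7317.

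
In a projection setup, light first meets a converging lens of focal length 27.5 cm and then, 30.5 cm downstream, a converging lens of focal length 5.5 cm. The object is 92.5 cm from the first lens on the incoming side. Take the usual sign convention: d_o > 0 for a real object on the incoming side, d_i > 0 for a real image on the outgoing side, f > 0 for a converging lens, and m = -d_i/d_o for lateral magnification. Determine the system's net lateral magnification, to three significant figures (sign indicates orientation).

Lens 1: 1/d_i1 = 1/f_1 - 1/d_o1 = 1/27.5 - 1/92.5 = 0.02555 cm^-1, so d_i1 = 39.135 cm.
m_1 = -(39.135)/92.5 = -0.4231.
This image would form 39.135 cm past lens 1, i.e. 8.635 cm beyond lens 2, so it is a virtual object for lens 2: d_o2 = 30.5 - 39.135 = -8.635 cm.
Lens 2: 1/d_i2 = 1/f_2 - 1/d_o2 = 1/5.5 - 1/(-8.635) = 0.29763 cm^-1, so d_i2 = 3.360 cm.
m_2 = -(3.360)/(-8.635) = 0.3891.
Total m = m_1 x m_2 = (-0.4231)(0.3891) = -0.1646.

-0.165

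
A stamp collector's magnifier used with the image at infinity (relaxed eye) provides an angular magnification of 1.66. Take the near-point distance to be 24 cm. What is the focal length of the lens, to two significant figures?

14 cm

For the image at infinity, M = D/f.
f = D/M = 24/1.66 = 14.458 cm.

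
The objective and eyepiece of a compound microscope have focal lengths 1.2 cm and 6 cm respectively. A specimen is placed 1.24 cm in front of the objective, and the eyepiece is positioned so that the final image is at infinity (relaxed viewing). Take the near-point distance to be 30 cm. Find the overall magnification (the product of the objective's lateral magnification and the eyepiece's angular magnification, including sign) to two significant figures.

Objective: 1/d_i = 1/f_obj - 1/d_o = 1/1.2 - 1/1.24 = 0.02688 cm^-1, so d_i = 37.200 cm.
m_obj = -d_i/d_o = -37.200/1.24 = -30.000.
Eyepiece angular magnification (image at infinity): M_eye = D/f_e = 30/6 = 5.000.
Overall M = m_obj x M_eye = (-30.000)(5.000) = -150.00.

-150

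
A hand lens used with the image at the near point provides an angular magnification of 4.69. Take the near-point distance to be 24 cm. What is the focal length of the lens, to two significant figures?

For the image at the near point, M = 1 + D/f.
f = D/(M - 1) = 24/(4.69 - 1) = 6.504 cm.

6.5 cm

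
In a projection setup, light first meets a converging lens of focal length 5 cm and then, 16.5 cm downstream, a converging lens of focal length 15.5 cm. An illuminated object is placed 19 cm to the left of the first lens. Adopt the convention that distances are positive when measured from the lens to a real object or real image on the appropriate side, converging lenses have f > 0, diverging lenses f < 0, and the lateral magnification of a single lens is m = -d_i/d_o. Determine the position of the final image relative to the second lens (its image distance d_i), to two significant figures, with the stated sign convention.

-26 cm

Applying the thin-lens equation to the first lens, 1/5 = 1/19 + 1/d_i1, which gives d_i1 = 6.786 cm.
Object distance for lens 2: d_o2 = 16.5 - 6.786 = 9.714 cm.
Applying the thin-lens equation again with f_2 = 15.5 cm and d_o2 = 9.714 cm gives d_i2 = -26.025 cm.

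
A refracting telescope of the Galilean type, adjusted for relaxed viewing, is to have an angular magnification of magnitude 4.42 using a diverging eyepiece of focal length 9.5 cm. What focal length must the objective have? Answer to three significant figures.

|M| = f_obj/|f_eye|, so f_obj = |M| x |f_eye| = 4.42 x 9.5 = 41.990 cm.

42.0 cm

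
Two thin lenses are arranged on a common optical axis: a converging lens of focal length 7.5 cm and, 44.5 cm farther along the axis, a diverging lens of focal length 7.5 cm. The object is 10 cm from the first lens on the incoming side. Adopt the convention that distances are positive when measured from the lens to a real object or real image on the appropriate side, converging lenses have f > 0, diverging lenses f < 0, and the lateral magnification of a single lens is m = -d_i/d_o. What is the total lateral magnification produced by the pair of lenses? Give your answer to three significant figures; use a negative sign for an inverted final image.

-1.02

Applying the thin-lens equation to the first lens, 1/7.5 = 1/10 + 1/d_i1, which gives d_i1 = 30.000 cm.
Its lateral magnification is m_1 = -d_i1/d_o1 = -(30.000)/10 = -3.0000.
Object distance for lens 2: d_o2 = 44.5 - 30.000 = 14.500 cm.
Applying the thin-lens equation again with f_2 = -7.5 cm and d_o2 = 14.500 cm gives d_i2 = -4.943 cm.
m_2 = -(-4.943)/(14.500) = 0.3409.
Total m = m_1 x m_2 = (-3.0000)(0.3409) = -1.0227.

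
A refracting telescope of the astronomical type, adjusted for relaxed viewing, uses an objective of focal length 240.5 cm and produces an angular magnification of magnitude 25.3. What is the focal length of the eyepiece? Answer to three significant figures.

9.51 cm

|M| = f_obj/f_eye, so f_eye = f_obj/|M| = 240.5/25.3 = 9.506 cm.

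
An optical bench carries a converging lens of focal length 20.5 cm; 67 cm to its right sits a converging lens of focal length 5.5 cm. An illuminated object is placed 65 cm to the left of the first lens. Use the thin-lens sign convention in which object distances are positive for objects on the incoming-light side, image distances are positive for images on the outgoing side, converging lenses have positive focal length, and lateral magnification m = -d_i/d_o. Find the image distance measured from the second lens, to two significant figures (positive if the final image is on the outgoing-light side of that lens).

First lens: d_i1 = 1/(1/20.5 - 1/65) = 29.944 cm.
Object distance for lens 2: d_o2 = 67 - 29.944 = 37.056 cm.
Second lens: d_i2 = 1/(1/5.5 - 1/(37.056)) = 6.459 cm.

6.5 cm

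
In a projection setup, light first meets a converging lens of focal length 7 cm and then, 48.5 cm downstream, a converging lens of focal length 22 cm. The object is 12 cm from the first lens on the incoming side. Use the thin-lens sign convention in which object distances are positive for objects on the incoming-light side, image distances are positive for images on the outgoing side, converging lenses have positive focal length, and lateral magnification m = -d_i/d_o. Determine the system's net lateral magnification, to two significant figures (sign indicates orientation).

3.2

First lens: d_i1 = 1/(1/7 - 1/12) = 16.800 cm.
m_1 = -(16.800)/12 = -1.4000.
Object distance for lens 2: d_o2 = 48.5 - 16.800 = 31.700 cm.
Second lens: d_i2 = 1/(1/22 - 1/(31.700)) = 71.897 cm.
m_2 = -(71.897)/(31.700) = -2.2680.
The system's lateral magnification is m_1 m_2 = (-1.4000)(-2.2680) = 3.1753.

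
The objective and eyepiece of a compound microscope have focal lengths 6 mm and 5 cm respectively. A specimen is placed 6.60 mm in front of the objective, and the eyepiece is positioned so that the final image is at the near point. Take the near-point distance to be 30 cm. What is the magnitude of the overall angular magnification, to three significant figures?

Convert to cm: f_obj = 6 mm = 0.6 cm; d_o = 6.60 mm = 0.66 cm.
Objective: 1/d_i = 1/f_obj - 1/d_o = 1/0.6 - 1/0.66 = 0.15152 cm^-1, so d_i = 6.600 cm.
m_obj = -d_i/d_o = -6.600/0.66 = -10.000.
Eyepiece angular magnification (image at near point): M_eye = 1 + D/f_e = 1 + 30/5 = 7.000.
Overall M = m_obj x M_eye = (-10.000)(7.000) = -70.00.
|M| = 70.00.

70.0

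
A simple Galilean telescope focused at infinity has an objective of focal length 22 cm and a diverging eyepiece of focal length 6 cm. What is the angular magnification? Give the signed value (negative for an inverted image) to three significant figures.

3.67

M = -f_obj/f_eye = -22/(-6) = 3.667.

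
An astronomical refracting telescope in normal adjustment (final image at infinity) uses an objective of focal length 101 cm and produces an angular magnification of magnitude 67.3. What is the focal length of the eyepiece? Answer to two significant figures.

|M| = f_obj/f_eye, so f_eye = f_obj/|M| = 101/67.3 = 1.501 cm.

1.5 cm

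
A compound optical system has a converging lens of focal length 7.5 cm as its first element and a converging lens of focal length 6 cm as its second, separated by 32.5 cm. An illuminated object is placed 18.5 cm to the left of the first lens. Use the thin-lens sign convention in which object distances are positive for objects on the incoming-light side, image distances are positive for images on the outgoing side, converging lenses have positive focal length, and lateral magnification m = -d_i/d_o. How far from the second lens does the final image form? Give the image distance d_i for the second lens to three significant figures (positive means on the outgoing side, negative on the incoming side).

Applying the thin-lens equation to the first lens, 1/7.5 = 1/18.5 + 1/d_i1, which gives d_i1 = 12.614 cm.
Object distance for lens 2: d_o2 = 32.5 - 12.614 = 19.886 cm.
Applying the thin-lens equation again with f_2 = 6 cm and d_o2 = 19.886 cm gives d_i2 = 8.592 cm.

8.59 cm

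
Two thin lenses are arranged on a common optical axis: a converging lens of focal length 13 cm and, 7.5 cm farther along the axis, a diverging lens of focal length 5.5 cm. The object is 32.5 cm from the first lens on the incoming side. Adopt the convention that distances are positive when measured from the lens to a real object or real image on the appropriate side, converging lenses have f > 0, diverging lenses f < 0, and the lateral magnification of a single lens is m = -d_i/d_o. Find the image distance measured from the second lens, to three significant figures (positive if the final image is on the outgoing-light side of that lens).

Lens 1: 1/d_i1 = 1/f_1 - 1/d_o1 = 1/13 - 1/32.5 = 0.04615 cm^-1, so d_i1 = 21.667 cm.
Since 21.667 cm > 7.5 cm, the first image lies past the second lens and serves as a virtual object: d_o2 = L - d_i1 = -14.167 cm.
Lens 2: 1/d_i2 = 1/f_2 - 1/d_o2 = 1/(-5.5) - 1/(-14.167) = -0.11123 cm^-1, so d_i2 = -8.990 cm.

-8.99 cm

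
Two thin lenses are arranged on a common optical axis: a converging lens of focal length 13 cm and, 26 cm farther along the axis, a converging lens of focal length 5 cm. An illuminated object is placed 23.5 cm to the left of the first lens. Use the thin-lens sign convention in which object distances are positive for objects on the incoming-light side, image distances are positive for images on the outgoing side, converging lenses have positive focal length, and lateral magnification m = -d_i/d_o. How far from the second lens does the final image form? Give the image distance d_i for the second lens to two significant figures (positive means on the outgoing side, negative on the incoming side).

1.9 cm

First lens: d_i1 = 1/(1/13 - 1/23.5) = 29.095 cm.
Since 29.095 cm > 26 cm, the first image lies past the second lens and serves as a virtual object: d_o2 = L - d_i1 = -3.095 cm.
Second lens: d_i2 = 1/(1/5 - 1/(-3.095)) = 1.912 cm.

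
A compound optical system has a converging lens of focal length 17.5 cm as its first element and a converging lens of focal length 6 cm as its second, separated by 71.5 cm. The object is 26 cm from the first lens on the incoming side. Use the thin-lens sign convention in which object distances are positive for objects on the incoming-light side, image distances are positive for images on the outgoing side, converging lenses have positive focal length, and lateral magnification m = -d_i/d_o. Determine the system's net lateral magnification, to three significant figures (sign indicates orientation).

First lens: d_i1 = 1/(1/17.5 - 1/26) = 53.529 cm.
m_1 = -(53.529)/26 = -2.0588.
That image sits 17.971 cm in front of the second lens, so d_o2 = 17.971 cm.
Second lens: d_i2 = 1/(1/6 - 1/(17.971)) = 9.007 cm.
m_2 = -(9.007)/(17.971) = -0.5012.
Total m = m_1 x m_2 = (-2.0588)(-0.5012) = 1.0319.

1.03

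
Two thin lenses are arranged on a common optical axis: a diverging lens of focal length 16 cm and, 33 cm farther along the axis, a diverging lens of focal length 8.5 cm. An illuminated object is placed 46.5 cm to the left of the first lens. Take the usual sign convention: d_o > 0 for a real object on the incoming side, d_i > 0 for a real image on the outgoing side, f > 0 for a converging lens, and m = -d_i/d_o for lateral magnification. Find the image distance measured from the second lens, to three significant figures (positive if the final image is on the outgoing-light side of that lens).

First lens: d_i1 = 1/(1/(-16) - 1/46.5) = -11.904 cm.
With d_i1 < 0 the first image is virtual and lies on the object side; the object distance for lens 2 is d_o2 = 33 - (-11.904) = 44.904 cm.
Second lens: d_i2 = 1/(1/(-8.5) - 1/(44.904)) = -7.147 cm.

-7.15 cm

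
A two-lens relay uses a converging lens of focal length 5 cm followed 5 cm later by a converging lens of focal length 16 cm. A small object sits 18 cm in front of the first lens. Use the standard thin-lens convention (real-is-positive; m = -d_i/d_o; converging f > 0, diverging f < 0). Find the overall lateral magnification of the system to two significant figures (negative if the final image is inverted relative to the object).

-0.34

Lens 1: 1/d_i1 = 1/f_1 - 1/d_o1 = 1/5 - 1/18 = 0.14444 cm^-1, so d_i1 = 6.923 cm.
m_1 = -(6.923)/18 = -0.3846.
This image would form 6.923 cm past lens 1, i.e. 1.923 cm beyond lens 2, so it is a virtual object for lens 2: d_o2 = 5 - 6.923 = -1.923 cm.
Lens 2: 1/d_i2 = 1/f_2 - 1/d_o2 = 1/16 - 1/(-1.923) = 0.58250 cm^-1, so d_i2 = 1.717 cm.
m_2 = -(1.717)/(-1.923) = 0.8927.
Overall magnification: m = m_1 m_2 = -0.3433.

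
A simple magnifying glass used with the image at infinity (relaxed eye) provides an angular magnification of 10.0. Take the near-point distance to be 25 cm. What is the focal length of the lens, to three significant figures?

For the image at infinity, M = D/f.
f = D/M = 25/10.0 = 2.500 cm.

2.50 cm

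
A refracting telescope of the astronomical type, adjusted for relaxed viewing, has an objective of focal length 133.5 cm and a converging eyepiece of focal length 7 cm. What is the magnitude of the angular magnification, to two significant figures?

19

|M| = f_obj/|f_eye| = 133.5/7 = 19.071.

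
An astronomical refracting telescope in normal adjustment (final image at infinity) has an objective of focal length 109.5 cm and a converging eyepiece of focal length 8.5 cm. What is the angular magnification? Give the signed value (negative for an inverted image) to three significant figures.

-12.9

M = -f_obj/f_eye = -109.5/(8.5) = -12.882.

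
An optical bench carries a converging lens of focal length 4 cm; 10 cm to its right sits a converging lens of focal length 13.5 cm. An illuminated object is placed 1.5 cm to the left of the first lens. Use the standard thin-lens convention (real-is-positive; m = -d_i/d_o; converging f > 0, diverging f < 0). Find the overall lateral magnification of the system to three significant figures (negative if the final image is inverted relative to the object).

Lens 1: 1/d_i1 = 1/f_1 - 1/d_o1 = 1/4 - 1/1.5 = -0.41667 cm^-1, so d_i1 = -2.400 cm.
m_1 = -(-2.400)/1.5 = 1.6000.
With d_i1 < 0 the first image is virtual and lies on the object side; the object distance for lens 2 is d_o2 = 10 - (-2.400) = 12.400 cm.
Lens 2: 1/d_i2 = 1/f_2 - 1/d_o2 = 1/13.5 - 1/(12.400) = -0.00657 cm^-1, so d_i2 = -152.182 cm.
m_2 = -(-152.182)/(12.400) = 12.2727.
Total m = m_1 x m_2 = (1.6000)(12.2727) = 19.6364.

19.6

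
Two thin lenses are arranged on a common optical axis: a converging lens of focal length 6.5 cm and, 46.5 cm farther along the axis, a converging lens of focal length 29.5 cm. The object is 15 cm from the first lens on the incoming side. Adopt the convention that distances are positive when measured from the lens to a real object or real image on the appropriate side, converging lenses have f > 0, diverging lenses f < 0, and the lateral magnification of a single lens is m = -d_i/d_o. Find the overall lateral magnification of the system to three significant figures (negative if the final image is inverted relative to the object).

First lens: d_i1 = 1/(1/6.5 - 1/15) = 11.471 cm.
m_1 = -(11.471)/15 = -0.7647.
The intermediate image is 11.471 cm to the right of lens 1, so d_o2 = L - d_i1 = 46.5 - 11.471 = 35.029 cm.
Second lens: d_i2 = 1/(1/29.5 - 1/(35.029)) = 186.886 cm.
m_2 = -(186.886)/(35.029) = -5.3351.
Overall magnification: m = m_1 m_2 = 4.0798.

4.08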